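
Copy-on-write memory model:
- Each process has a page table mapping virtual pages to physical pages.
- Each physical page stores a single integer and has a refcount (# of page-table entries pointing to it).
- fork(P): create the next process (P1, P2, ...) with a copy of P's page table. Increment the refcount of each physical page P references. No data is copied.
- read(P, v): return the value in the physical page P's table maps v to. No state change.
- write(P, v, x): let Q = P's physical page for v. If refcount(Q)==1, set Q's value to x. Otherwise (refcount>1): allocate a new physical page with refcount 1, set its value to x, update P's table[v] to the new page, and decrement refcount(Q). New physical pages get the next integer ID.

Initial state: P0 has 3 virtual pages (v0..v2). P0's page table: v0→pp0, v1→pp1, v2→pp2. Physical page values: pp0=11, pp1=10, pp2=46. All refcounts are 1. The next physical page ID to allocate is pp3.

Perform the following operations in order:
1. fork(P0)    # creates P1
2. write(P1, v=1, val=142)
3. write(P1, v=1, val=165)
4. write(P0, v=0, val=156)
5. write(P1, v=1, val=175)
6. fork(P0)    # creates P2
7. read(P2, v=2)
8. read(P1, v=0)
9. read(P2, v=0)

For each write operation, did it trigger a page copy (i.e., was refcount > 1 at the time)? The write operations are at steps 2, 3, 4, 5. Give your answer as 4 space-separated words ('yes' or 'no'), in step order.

Op 1: fork(P0) -> P1. 3 ppages; refcounts: pp0:2 pp1:2 pp2:2
Op 2: write(P1, v1, 142). refcount(pp1)=2>1 -> COPY to pp3. 4 ppages; refcounts: pp0:2 pp1:1 pp2:2 pp3:1
Op 3: write(P1, v1, 165). refcount(pp3)=1 -> write in place. 4 ppages; refcounts: pp0:2 pp1:1 pp2:2 pp3:1
Op 4: write(P0, v0, 156). refcount(pp0)=2>1 -> COPY to pp4. 5 ppages; refcounts: pp0:1 pp1:1 pp2:2 pp3:1 pp4:1
Op 5: write(P1, v1, 175). refcount(pp3)=1 -> write in place. 5 ppages; refcounts: pp0:1 pp1:1 pp2:2 pp3:1 pp4:1
Op 6: fork(P0) -> P2. 5 ppages; refcounts: pp0:1 pp1:2 pp2:3 pp3:1 pp4:2
Op 7: read(P2, v2) -> 46. No state change.
Op 8: read(P1, v0) -> 11. No state change.
Op 9: read(P2, v0) -> 156. No state change.

yes no yes no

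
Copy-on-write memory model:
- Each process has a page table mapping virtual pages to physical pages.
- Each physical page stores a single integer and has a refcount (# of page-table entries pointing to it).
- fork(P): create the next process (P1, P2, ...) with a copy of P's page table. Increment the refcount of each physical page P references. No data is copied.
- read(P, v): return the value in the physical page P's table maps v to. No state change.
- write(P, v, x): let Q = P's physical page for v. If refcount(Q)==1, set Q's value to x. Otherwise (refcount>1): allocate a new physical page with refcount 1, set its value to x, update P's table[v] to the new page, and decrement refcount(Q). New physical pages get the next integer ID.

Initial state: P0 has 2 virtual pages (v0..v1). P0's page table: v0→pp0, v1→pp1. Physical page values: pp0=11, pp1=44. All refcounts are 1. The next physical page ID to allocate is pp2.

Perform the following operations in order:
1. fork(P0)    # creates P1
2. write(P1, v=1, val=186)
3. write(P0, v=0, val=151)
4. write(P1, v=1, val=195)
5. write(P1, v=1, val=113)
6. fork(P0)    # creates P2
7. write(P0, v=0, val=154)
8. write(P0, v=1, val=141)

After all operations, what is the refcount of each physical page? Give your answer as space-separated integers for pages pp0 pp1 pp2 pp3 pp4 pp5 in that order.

Answer: 1 1 1 1 1 1

Derivation:
Op 1: fork(P0) -> P1. 2 ppages; refcounts: pp0:2 pp1:2
Op 2: write(P1, v1, 186). refcount(pp1)=2>1 -> COPY to pp2. 3 ppages; refcounts: pp0:2 pp1:1 pp2:1
Op 3: write(P0, v0, 151). refcount(pp0)=2>1 -> COPY to pp3. 4 ppages; refcounts: pp0:1 pp1:1 pp2:1 pp3:1
Op 4: write(P1, v1, 195). refcount(pp2)=1 -> write in place. 4 ppages; refcounts: pp0:1 pp1:1 pp2:1 pp3:1
Op 5: write(P1, v1, 113). refcount(pp2)=1 -> write in place. 4 ppages; refcounts: pp0:1 pp1:1 pp2:1 pp3:1
Op 6: fork(P0) -> P2. 4 ppages; refcounts: pp0:1 pp1:2 pp2:1 pp3:2
Op 7: write(P0, v0, 154). refcount(pp3)=2>1 -> COPY to pp4. 5 ppages; refcounts: pp0:1 pp1:2 pp2:1 pp3:1 pp4:1
Op 8: write(P0, v1, 141). refcount(pp1)=2>1 -> COPY to pp5. 6 ppages; refcounts: pp0:1 pp1:1 pp2:1 pp3:1 pp4:1 pp5:1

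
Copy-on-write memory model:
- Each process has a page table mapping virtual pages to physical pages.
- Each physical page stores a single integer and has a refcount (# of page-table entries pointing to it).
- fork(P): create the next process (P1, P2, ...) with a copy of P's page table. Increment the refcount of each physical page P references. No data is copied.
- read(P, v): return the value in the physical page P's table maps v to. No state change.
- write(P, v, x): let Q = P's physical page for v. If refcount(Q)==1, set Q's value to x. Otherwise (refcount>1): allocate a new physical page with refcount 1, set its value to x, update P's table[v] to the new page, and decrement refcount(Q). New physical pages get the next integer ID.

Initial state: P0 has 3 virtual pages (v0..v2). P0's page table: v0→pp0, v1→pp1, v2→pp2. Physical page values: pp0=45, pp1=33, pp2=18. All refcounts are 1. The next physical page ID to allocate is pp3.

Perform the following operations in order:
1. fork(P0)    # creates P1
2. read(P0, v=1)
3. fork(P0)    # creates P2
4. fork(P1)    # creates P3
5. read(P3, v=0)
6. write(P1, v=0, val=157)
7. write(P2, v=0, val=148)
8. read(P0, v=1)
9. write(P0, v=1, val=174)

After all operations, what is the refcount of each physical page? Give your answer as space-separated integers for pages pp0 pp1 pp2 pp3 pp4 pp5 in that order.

Op 1: fork(P0) -> P1. 3 ppages; refcounts: pp0:2 pp1:2 pp2:2
Op 2: read(P0, v1) -> 33. No state change.
Op 3: fork(P0) -> P2. 3 ppages; refcounts: pp0:3 pp1:3 pp2:3
Op 4: fork(P1) -> P3. 3 ppages; refcounts: pp0:4 pp1:4 pp2:4
Op 5: read(P3, v0) -> 45. No state change.
Op 6: write(P1, v0, 157). refcount(pp0)=4>1 -> COPY to pp3. 4 ppages; refcounts: pp0:3 pp1:4 pp2:4 pp3:1
Op 7: write(P2, v0, 148). refcount(pp0)=3>1 -> COPY to pp4. 5 ppages; refcounts: pp0:2 pp1:4 pp2:4 pp3:1 pp4:1
Op 8: read(P0, v1) -> 33. No state change.
Op 9: write(P0, v1, 174). refcount(pp1)=4>1 -> COPY to pp5. 6 ppages; refcounts: pp0:2 pp1:3 pp2:4 pp3:1 pp4:1 pp5:1

Answer: 2 3 4 1 1 1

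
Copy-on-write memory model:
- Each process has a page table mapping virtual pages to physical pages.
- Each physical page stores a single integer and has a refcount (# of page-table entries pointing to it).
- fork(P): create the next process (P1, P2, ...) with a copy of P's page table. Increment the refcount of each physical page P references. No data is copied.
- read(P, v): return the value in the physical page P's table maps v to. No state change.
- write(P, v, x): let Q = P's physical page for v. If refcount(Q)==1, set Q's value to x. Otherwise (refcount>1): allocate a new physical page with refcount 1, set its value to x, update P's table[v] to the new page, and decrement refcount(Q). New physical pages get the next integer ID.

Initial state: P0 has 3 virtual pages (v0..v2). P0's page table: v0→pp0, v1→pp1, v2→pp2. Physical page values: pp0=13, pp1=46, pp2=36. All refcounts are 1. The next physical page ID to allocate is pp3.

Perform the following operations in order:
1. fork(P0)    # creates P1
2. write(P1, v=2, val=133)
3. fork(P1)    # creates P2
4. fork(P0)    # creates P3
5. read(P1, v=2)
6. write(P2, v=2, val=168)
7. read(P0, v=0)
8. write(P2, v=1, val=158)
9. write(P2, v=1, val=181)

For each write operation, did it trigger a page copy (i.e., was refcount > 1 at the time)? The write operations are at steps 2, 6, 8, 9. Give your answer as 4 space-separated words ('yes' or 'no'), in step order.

Op 1: fork(P0) -> P1. 3 ppages; refcounts: pp0:2 pp1:2 pp2:2
Op 2: write(P1, v2, 133). refcount(pp2)=2>1 -> COPY to pp3. 4 ppages; refcounts: pp0:2 pp1:2 pp2:1 pp3:1
Op 3: fork(P1) -> P2. 4 ppages; refcounts: pp0:3 pp1:3 pp2:1 pp3:2
Op 4: fork(P0) -> P3. 4 ppages; refcounts: pp0:4 pp1:4 pp2:2 pp3:2
Op 5: read(P1, v2) -> 133. No state change.
Op 6: write(P2, v2, 168). refcount(pp3)=2>1 -> COPY to pp4. 5 ppages; refcounts: pp0:4 pp1:4 pp2:2 pp3:1 pp4:1
Op 7: read(P0, v0) -> 13. No state change.
Op 8: write(P2, v1, 158). refcount(pp1)=4>1 -> COPY to pp5. 6 ppages; refcounts: pp0:4 pp1:3 pp2:2 pp3:1 pp4:1 pp5:1
Op 9: write(P2, v1, 181). refcount(pp5)=1 -> write in place. 6 ppages; refcounts: pp0:4 pp1:3 pp2:2 pp3:1 pp4:1 pp5:1

yes yes yes no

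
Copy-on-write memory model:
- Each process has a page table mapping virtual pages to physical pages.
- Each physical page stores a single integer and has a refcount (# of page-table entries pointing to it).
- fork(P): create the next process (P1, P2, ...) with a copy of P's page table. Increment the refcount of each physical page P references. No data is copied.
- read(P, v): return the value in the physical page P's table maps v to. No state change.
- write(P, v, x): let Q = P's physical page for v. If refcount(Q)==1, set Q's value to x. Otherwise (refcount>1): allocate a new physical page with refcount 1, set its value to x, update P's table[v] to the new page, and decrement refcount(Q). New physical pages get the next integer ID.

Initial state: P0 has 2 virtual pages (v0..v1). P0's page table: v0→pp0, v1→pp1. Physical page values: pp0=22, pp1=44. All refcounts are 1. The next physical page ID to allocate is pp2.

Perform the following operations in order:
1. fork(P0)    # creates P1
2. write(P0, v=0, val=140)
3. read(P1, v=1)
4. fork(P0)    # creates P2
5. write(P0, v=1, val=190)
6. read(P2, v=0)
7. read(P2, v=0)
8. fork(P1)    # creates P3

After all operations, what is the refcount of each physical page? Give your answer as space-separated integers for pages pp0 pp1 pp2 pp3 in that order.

Answer: 2 3 2 1

Derivation:
Op 1: fork(P0) -> P1. 2 ppages; refcounts: pp0:2 pp1:2
Op 2: write(P0, v0, 140). refcount(pp0)=2>1 -> COPY to pp2. 3 ppages; refcounts: pp0:1 pp1:2 pp2:1
Op 3: read(P1, v1) -> 44. No state change.
Op 4: fork(P0) -> P2. 3 ppages; refcounts: pp0:1 pp1:3 pp2:2
Op 5: write(P0, v1, 190). refcount(pp1)=3>1 -> COPY to pp3. 4 ppages; refcounts: pp0:1 pp1:2 pp2:2 pp3:1
Op 6: read(P2, v0) -> 140. No state change.
Op 7: read(P2, v0) -> 140. No state change.
Op 8: fork(P1) -> P3. 4 ppages; refcounts: pp0:2 pp1:3 pp2:2 pp3:1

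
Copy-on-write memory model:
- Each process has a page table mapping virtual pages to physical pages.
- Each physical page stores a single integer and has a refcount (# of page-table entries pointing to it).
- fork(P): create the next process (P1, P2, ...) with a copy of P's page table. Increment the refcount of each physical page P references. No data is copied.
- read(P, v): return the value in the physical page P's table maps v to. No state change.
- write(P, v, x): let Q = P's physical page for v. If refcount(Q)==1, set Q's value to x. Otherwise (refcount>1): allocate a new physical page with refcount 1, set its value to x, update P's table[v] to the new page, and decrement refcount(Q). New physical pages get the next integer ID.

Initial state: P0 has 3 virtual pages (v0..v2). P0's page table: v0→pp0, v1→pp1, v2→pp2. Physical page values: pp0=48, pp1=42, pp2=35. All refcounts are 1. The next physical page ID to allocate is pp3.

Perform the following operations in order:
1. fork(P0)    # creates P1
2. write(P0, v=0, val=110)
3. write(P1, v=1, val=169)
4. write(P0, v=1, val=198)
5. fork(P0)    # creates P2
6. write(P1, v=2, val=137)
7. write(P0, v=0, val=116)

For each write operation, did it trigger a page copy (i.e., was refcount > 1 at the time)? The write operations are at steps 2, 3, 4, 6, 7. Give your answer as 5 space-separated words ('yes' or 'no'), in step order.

Op 1: fork(P0) -> P1. 3 ppages; refcounts: pp0:2 pp1:2 pp2:2
Op 2: write(P0, v0, 110). refcount(pp0)=2>1 -> COPY to pp3. 4 ppages; refcounts: pp0:1 pp1:2 pp2:2 pp3:1
Op 3: write(P1, v1, 169). refcount(pp1)=2>1 -> COPY to pp4. 5 ppages; refcounts: pp0:1 pp1:1 pp2:2 pp3:1 pp4:1
Op 4: write(P0, v1, 198). refcount(pp1)=1 -> write in place. 5 ppages; refcounts: pp0:1 pp1:1 pp2:2 pp3:1 pp4:1
Op 5: fork(P0) -> P2. 5 ppages; refcounts: pp0:1 pp1:2 pp2:3 pp3:2 pp4:1
Op 6: write(P1, v2, 137). refcount(pp2)=3>1 -> COPY to pp5. 6 ppages; refcounts: pp0:1 pp1:2 pp2:2 pp3:2 pp4:1 pp5:1
Op 7: write(P0, v0, 116). refcount(pp3)=2>1 -> COPY to pp6. 7 ppages; refcounts: pp0:1 pp1:2 pp2:2 pp3:1 pp4:1 pp5:1 pp6:1

yes yes no yes yes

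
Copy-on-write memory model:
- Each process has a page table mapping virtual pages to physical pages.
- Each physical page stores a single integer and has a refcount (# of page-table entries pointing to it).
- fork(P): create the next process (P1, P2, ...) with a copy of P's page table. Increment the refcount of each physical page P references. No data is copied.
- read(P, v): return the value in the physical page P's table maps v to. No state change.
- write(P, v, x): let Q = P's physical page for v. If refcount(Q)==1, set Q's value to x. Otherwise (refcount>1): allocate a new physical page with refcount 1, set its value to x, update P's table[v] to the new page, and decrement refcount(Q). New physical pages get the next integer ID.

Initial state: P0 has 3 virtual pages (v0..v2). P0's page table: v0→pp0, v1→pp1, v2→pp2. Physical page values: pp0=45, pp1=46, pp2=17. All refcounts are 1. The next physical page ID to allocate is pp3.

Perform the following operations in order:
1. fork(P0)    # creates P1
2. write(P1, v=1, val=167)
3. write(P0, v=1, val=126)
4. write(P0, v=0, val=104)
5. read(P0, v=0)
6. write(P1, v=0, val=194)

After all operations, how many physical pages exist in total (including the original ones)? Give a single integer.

Answer: 5

Derivation:
Op 1: fork(P0) -> P1. 3 ppages; refcounts: pp0:2 pp1:2 pp2:2
Op 2: write(P1, v1, 167). refcount(pp1)=2>1 -> COPY to pp3. 4 ppages; refcounts: pp0:2 pp1:1 pp2:2 pp3:1
Op 3: write(P0, v1, 126). refcount(pp1)=1 -> write in place. 4 ppages; refcounts: pp0:2 pp1:1 pp2:2 pp3:1
Op 4: write(P0, v0, 104). refcount(pp0)=2>1 -> COPY to pp4. 5 ppages; refcounts: pp0:1 pp1:1 pp2:2 pp3:1 pp4:1
Op 5: read(P0, v0) -> 104. No state change.
Op 6: write(P1, v0, 194). refcount(pp0)=1 -> write in place. 5 ppages; refcounts: pp0:1 pp1:1 pp2:2 pp3:1 pp4:1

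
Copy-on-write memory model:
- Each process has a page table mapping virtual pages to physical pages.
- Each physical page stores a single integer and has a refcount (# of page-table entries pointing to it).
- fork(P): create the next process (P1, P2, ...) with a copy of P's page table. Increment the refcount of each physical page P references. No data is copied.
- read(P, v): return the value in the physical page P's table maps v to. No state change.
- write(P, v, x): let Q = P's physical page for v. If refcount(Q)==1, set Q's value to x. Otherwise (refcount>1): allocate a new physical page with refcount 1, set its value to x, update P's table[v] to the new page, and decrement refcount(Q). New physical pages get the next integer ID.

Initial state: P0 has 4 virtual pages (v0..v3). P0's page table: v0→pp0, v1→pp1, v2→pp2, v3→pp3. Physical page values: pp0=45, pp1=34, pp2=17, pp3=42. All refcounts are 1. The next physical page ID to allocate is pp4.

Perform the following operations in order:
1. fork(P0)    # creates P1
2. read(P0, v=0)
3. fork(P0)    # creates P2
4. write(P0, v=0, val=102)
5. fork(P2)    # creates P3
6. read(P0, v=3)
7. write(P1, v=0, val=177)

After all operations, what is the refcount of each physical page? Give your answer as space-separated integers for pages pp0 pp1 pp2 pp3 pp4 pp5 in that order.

Op 1: fork(P0) -> P1. 4 ppages; refcounts: pp0:2 pp1:2 pp2:2 pp3:2
Op 2: read(P0, v0) -> 45. No state change.
Op 3: fork(P0) -> P2. 4 ppages; refcounts: pp0:3 pp1:3 pp2:3 pp3:3
Op 4: write(P0, v0, 102). refcount(pp0)=3>1 -> COPY to pp4. 5 ppages; refcounts: pp0:2 pp1:3 pp2:3 pp3:3 pp4:1
Op 5: fork(P2) -> P3. 5 ppages; refcounts: pp0:3 pp1:4 pp2:4 pp3:4 pp4:1
Op 6: read(P0, v3) -> 42. No state change.
Op 7: write(P1, v0, 177). refcount(pp0)=3>1 -> COPY to pp5. 6 ppages; refcounts: pp0:2 pp1:4 pp2:4 pp3:4 pp4:1 pp5:1

Answer: 2 4 4 4 1 1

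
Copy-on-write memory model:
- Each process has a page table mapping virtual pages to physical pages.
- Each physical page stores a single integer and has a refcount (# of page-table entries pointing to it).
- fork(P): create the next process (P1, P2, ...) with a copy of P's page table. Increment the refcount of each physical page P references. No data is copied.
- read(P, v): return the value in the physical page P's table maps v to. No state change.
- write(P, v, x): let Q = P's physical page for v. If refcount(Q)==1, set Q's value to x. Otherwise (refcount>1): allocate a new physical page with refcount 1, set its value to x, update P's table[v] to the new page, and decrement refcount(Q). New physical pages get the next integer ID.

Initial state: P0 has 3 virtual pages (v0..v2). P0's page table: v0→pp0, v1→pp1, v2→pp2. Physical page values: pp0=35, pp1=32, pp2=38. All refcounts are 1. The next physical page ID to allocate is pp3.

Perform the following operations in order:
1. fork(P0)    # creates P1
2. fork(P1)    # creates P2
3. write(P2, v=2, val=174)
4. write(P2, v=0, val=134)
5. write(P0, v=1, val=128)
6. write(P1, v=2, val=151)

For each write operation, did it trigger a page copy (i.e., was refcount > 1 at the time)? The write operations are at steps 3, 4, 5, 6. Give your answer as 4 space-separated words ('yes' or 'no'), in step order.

Op 1: fork(P0) -> P1. 3 ppages; refcounts: pp0:2 pp1:2 pp2:2
Op 2: fork(P1) -> P2. 3 ppages; refcounts: pp0:3 pp1:3 pp2:3
Op 3: write(P2, v2, 174). refcount(pp2)=3>1 -> COPY to pp3. 4 ppages; refcounts: pp0:3 pp1:3 pp2:2 pp3:1
Op 4: write(P2, v0, 134). refcount(pp0)=3>1 -> COPY to pp4. 5 ppages; refcounts: pp0:2 pp1:3 pp2:2 pp3:1 pp4:1
Op 5: write(P0, v1, 128). refcount(pp1)=3>1 -> COPY to pp5. 6 ppages; refcounts: pp0:2 pp1:2 pp2:2 pp3:1 pp4:1 pp5:1
Op 6: write(P1, v2, 151). refcount(pp2)=2>1 -> COPY to pp6. 7 ppages; refcounts: pp0:2 pp1:2 pp2:1 pp3:1 pp4:1 pp5:1 pp6:1

yes yes yes yes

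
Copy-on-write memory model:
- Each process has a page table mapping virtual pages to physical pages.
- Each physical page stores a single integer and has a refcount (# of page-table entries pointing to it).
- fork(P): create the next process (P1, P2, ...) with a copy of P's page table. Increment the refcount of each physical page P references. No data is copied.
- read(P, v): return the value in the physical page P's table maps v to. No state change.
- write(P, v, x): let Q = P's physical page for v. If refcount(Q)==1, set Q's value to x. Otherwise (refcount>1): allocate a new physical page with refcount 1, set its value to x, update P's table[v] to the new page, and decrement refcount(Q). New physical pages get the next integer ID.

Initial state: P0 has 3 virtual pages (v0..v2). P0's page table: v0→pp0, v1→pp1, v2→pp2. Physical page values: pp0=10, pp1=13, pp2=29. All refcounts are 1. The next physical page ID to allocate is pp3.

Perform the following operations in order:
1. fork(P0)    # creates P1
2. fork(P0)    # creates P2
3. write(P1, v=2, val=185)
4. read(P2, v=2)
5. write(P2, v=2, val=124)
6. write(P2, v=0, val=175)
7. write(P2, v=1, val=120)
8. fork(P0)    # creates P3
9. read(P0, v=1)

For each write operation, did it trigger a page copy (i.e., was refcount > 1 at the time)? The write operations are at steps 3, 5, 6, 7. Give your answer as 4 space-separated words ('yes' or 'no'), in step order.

Op 1: fork(P0) -> P1. 3 ppages; refcounts: pp0:2 pp1:2 pp2:2
Op 2: fork(P0) -> P2. 3 ppages; refcounts: pp0:3 pp1:3 pp2:3
Op 3: write(P1, v2, 185). refcount(pp2)=3>1 -> COPY to pp3. 4 ppages; refcounts: pp0:3 pp1:3 pp2:2 pp3:1
Op 4: read(P2, v2) -> 29. No state change.
Op 5: write(P2, v2, 124). refcount(pp2)=2>1 -> COPY to pp4. 5 ppages; refcounts: pp0:3 pp1:3 pp2:1 pp3:1 pp4:1
Op 6: write(P2, v0, 175). refcount(pp0)=3>1 -> COPY to pp5. 6 ppages; refcounts: pp0:2 pp1:3 pp2:1 pp3:1 pp4:1 pp5:1
Op 7: write(P2, v1, 120). refcount(pp1)=3>1 -> COPY to pp6. 7 ppages; refcounts: pp0:2 pp1:2 pp2:1 pp3:1 pp4:1 pp5:1 pp6:1
Op 8: fork(P0) -> P3. 7 ppages; refcounts: pp0:3 pp1:3 pp2:2 pp3:1 pp4:1 pp5:1 pp6:1
Op 9: read(P0, v1) -> 13. No state change.

yes yes yes yes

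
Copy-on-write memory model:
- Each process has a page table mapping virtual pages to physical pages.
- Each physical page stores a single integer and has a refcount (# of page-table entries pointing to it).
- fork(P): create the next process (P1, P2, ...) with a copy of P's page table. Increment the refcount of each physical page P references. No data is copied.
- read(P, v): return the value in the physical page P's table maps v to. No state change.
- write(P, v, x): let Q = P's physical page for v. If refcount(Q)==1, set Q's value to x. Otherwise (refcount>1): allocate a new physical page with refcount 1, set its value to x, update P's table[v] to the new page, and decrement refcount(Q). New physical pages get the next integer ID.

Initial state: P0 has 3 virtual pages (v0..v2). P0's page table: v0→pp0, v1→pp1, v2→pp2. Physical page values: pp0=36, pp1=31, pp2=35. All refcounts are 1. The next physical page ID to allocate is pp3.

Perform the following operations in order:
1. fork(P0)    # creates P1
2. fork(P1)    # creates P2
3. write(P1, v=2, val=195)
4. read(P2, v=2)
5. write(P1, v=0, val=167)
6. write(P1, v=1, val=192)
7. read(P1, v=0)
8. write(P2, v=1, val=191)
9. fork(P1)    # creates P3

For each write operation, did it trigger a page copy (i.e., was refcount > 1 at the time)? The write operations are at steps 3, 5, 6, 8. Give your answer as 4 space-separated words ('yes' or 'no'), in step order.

Op 1: fork(P0) -> P1. 3 ppages; refcounts: pp0:2 pp1:2 pp2:2
Op 2: fork(P1) -> P2. 3 ppages; refcounts: pp0:3 pp1:3 pp2:3
Op 3: write(P1, v2, 195). refcount(pp2)=3>1 -> COPY to pp3. 4 ppages; refcounts: pp0:3 pp1:3 pp2:2 pp3:1
Op 4: read(P2, v2) -> 35. No state change.
Op 5: write(P1, v0, 167). refcount(pp0)=3>1 -> COPY to pp4. 5 ppages; refcounts: pp0:2 pp1:3 pp2:2 pp3:1 pp4:1
Op 6: write(P1, v1, 192). refcount(pp1)=3>1 -> COPY to pp5. 6 ppages; refcounts: pp0:2 pp1:2 pp2:2 pp3:1 pp4:1 pp5:1
Op 7: read(P1, v0) -> 167. No state change.
Op 8: write(P2, v1, 191). refcount(pp1)=2>1 -> COPY to pp6. 7 ppages; refcounts: pp0:2 pp1:1 pp2:2 pp3:1 pp4:1 pp5:1 pp6:1
Op 9: fork(P1) -> P3. 7 ppages; refcounts: pp0:2 pp1:1 pp2:2 pp3:2 pp4:2 pp5:2 pp6:1

yes yes yes yes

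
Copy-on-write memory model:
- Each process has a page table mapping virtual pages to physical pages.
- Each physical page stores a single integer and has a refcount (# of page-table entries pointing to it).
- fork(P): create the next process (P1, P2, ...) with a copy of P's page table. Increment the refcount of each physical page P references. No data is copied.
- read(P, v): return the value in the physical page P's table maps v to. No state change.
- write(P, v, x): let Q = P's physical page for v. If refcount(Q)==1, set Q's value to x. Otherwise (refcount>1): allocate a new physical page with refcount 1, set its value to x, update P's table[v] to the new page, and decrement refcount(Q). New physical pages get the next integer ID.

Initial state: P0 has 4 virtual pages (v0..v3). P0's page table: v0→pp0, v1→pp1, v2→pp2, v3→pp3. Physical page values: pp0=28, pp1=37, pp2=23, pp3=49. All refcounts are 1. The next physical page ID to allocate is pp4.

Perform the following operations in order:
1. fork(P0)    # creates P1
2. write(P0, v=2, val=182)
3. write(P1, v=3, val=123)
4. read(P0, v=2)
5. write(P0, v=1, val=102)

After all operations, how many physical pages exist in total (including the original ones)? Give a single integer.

Answer: 7

Derivation:
Op 1: fork(P0) -> P1. 4 ppages; refcounts: pp0:2 pp1:2 pp2:2 pp3:2
Op 2: write(P0, v2, 182). refcount(pp2)=2>1 -> COPY to pp4. 5 ppages; refcounts: pp0:2 pp1:2 pp2:1 pp3:2 pp4:1
Op 3: write(P1, v3, 123). refcount(pp3)=2>1 -> COPY to pp5. 6 ppages; refcounts: pp0:2 pp1:2 pp2:1 pp3:1 pp4:1 pp5:1
Op 4: read(P0, v2) -> 182. No state change.
Op 5: write(P0, v1, 102). refcount(pp1)=2>1 -> COPY to pp6. 7 ppages; refcounts: pp0:2 pp1:1 pp2:1 pp3:1 pp4:1 pp5:1 pp6:1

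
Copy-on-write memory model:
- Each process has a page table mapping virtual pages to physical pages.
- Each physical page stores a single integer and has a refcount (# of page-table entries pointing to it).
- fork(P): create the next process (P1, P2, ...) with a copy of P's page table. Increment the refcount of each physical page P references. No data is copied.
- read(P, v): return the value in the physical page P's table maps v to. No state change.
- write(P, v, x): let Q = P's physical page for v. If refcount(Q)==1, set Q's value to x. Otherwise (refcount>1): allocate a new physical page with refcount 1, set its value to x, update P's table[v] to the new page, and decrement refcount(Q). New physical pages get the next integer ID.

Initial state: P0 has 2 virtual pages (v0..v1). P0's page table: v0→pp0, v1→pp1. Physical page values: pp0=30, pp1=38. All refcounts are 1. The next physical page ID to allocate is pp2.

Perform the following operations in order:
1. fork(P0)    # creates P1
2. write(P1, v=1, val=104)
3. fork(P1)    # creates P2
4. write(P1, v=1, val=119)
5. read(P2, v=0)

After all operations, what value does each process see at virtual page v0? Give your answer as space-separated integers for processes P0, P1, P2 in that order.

Op 1: fork(P0) -> P1. 2 ppages; refcounts: pp0:2 pp1:2
Op 2: write(P1, v1, 104). refcount(pp1)=2>1 -> COPY to pp2. 3 ppages; refcounts: pp0:2 pp1:1 pp2:1
Op 3: fork(P1) -> P2. 3 ppages; refcounts: pp0:3 pp1:1 pp2:2
Op 4: write(P1, v1, 119). refcount(pp2)=2>1 -> COPY to pp3. 4 ppages; refcounts: pp0:3 pp1:1 pp2:1 pp3:1
Op 5: read(P2, v0) -> 30. No state change.
P0: v0 -> pp0 = 30
P1: v0 -> pp0 = 30
P2: v0 -> pp0 = 30

Answer: 30 30 30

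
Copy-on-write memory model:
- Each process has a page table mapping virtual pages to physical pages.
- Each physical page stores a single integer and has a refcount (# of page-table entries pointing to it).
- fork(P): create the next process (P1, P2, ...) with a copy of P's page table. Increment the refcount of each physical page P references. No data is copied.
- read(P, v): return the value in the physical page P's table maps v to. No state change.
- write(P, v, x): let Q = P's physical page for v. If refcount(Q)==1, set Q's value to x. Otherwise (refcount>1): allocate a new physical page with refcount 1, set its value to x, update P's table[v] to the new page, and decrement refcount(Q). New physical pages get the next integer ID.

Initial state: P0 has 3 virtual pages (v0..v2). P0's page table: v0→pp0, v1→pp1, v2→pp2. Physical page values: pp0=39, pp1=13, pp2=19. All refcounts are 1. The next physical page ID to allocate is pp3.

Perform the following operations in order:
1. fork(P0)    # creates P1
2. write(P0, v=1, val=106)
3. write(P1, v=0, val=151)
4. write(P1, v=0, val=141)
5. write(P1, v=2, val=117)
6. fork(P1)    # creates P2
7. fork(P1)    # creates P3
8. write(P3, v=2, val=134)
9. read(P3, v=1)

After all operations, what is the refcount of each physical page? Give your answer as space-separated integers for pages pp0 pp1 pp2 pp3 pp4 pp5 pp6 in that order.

Op 1: fork(P0) -> P1. 3 ppages; refcounts: pp0:2 pp1:2 pp2:2
Op 2: write(P0, v1, 106). refcount(pp1)=2>1 -> COPY to pp3. 4 ppages; refcounts: pp0:2 pp1:1 pp2:2 pp3:1
Op 3: write(P1, v0, 151). refcount(pp0)=2>1 -> COPY to pp4. 5 ppages; refcounts: pp0:1 pp1:1 pp2:2 pp3:1 pp4:1
Op 4: write(P1, v0, 141). refcount(pp4)=1 -> write in place. 5 ppages; refcounts: pp0:1 pp1:1 pp2:2 pp3:1 pp4:1
Op 5: write(P1, v2, 117). refcount(pp2)=2>1 -> COPY to pp5. 6 ppages; refcounts: pp0:1 pp1:1 pp2:1 pp3:1 pp4:1 pp5:1
Op 6: fork(P1) -> P2. 6 ppages; refcounts: pp0:1 pp1:2 pp2:1 pp3:1 pp4:2 pp5:2
Op 7: fork(P1) -> P3. 6 ppages; refcounts: pp0:1 pp1:3 pp2:1 pp3:1 pp4:3 pp5:3
Op 8: write(P3, v2, 134). refcount(pp5)=3>1 -> COPY to pp6. 7 ppages; refcounts: pp0:1 pp1:3 pp2:1 pp3:1 pp4:3 pp5:2 pp6:1
Op 9: read(P3, v1) -> 13. No state change.

Answer: 1 3 1 1 3 2 1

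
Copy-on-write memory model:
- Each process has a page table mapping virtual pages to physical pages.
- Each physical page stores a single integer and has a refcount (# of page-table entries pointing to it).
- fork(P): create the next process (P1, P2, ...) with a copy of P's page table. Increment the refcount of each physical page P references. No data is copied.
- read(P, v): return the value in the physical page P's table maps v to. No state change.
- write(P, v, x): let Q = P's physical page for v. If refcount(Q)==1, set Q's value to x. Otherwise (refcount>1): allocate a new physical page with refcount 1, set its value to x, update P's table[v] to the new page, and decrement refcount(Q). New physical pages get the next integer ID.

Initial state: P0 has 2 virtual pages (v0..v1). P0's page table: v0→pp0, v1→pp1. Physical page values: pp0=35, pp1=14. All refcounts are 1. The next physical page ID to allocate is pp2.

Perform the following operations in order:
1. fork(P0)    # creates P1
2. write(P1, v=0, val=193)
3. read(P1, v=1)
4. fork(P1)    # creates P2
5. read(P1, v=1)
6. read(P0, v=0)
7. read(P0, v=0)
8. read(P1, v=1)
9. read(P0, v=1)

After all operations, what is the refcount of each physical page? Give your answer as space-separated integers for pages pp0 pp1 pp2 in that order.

Op 1: fork(P0) -> P1. 2 ppages; refcounts: pp0:2 pp1:2
Op 2: write(P1, v0, 193). refcount(pp0)=2>1 -> COPY to pp2. 3 ppages; refcounts: pp0:1 pp1:2 pp2:1
Op 3: read(P1, v1) -> 14. No state change.
Op 4: fork(P1) -> P2. 3 ppages; refcounts: pp0:1 pp1:3 pp2:2
Op 5: read(P1, v1) -> 14. No state change.
Op 6: read(P0, v0) -> 35. No state change.
Op 7: read(P0, v0) -> 35. No state change.
Op 8: read(P1, v1) -> 14. No state change.
Op 9: read(P0, v1) -> 14. No state change.

Answer: 1 3 2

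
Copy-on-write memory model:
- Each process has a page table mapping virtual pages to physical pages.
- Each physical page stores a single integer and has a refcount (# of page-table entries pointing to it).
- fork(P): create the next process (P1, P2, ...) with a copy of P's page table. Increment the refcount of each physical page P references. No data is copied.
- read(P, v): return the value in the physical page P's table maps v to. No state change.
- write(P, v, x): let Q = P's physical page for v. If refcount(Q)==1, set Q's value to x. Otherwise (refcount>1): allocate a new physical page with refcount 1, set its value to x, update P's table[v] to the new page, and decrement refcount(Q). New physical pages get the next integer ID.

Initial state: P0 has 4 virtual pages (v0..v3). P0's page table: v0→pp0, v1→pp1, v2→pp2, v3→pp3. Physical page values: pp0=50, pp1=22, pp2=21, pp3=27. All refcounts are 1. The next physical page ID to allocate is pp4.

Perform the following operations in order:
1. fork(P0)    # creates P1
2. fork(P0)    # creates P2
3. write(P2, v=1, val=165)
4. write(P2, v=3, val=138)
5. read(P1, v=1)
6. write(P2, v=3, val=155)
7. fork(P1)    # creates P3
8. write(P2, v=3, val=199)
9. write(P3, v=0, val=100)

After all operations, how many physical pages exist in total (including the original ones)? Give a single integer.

Op 1: fork(P0) -> P1. 4 ppages; refcounts: pp0:2 pp1:2 pp2:2 pp3:2
Op 2: fork(P0) -> P2. 4 ppages; refcounts: pp0:3 pp1:3 pp2:3 pp3:3
Op 3: write(P2, v1, 165). refcount(pp1)=3>1 -> COPY to pp4. 5 ppages; refcounts: pp0:3 pp1:2 pp2:3 pp3:3 pp4:1
Op 4: write(P2, v3, 138). refcount(pp3)=3>1 -> COPY to pp5. 6 ppages; refcounts: pp0:3 pp1:2 pp2:3 pp3:2 pp4:1 pp5:1
Op 5: read(P1, v1) -> 22. No state change.
Op 6: write(P2, v3, 155). refcount(pp5)=1 -> write in place. 6 ppages; refcounts: pp0:3 pp1:2 pp2:3 pp3:2 pp4:1 pp5:1
Op 7: fork(P1) -> P3. 6 ppages; refcounts: pp0:4 pp1:3 pp2:4 pp3:3 pp4:1 pp5:1
Op 8: write(P2, v3, 199). refcount(pp5)=1 -> write in place. 6 ppages; refcounts: pp0:4 pp1:3 pp2:4 pp3:3 pp4:1 pp5:1
Op 9: write(P3, v0, 100). refcount(pp0)=4>1 -> COPY to pp6. 7 ppages; refcounts: pp0:3 pp1:3 pp2:4 pp3:3 pp4:1 pp5:1 pp6:1

Answer: 7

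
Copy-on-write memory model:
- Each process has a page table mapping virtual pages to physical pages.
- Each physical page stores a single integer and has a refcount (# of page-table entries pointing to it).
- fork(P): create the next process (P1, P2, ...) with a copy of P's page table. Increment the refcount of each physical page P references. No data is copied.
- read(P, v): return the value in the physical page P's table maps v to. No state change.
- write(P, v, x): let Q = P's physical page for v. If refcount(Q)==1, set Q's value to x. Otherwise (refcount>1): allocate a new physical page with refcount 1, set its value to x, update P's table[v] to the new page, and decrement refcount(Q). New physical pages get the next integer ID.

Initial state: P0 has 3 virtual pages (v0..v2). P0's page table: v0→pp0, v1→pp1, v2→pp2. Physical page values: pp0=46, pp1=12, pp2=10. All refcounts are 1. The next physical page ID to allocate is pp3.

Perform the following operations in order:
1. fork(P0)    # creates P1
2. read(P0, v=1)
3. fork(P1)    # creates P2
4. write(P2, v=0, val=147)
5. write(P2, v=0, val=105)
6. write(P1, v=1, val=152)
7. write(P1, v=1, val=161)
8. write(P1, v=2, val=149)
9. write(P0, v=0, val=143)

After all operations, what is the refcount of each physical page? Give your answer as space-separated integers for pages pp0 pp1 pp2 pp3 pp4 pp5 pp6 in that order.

Op 1: fork(P0) -> P1. 3 ppages; refcounts: pp0:2 pp1:2 pp2:2
Op 2: read(P0, v1) -> 12. No state change.
Op 3: fork(P1) -> P2. 3 ppages; refcounts: pp0:3 pp1:3 pp2:3
Op 4: write(P2, v0, 147). refcount(pp0)=3>1 -> COPY to pp3. 4 ppages; refcounts: pp0:2 pp1:3 pp2:3 pp3:1
Op 5: write(P2, v0, 105). refcount(pp3)=1 -> write in place. 4 ppages; refcounts: pp0:2 pp1:3 pp2:3 pp3:1
Op 6: write(P1, v1, 152). refcount(pp1)=3>1 -> COPY to pp4. 5 ppages; refcounts: pp0:2 pp1:2 pp2:3 pp3:1 pp4:1
Op 7: write(P1, v1, 161). refcount(pp4)=1 -> write in place. 5 ppages; refcounts: pp0:2 pp1:2 pp2:3 pp3:1 pp4:1
Op 8: write(P1, v2, 149). refcount(pp2)=3>1 -> COPY to pp5. 6 ppages; refcounts: pp0:2 pp1:2 pp2:2 pp3:1 pp4:1 pp5:1
Op 9: write(P0, v0, 143). refcount(pp0)=2>1 -> COPY to pp6. 7 ppages; refcounts: pp0:1 pp1:2 pp2:2 pp3:1 pp4:1 pp5:1 pp6:1

Answer: 1 2 2 1 1 1 1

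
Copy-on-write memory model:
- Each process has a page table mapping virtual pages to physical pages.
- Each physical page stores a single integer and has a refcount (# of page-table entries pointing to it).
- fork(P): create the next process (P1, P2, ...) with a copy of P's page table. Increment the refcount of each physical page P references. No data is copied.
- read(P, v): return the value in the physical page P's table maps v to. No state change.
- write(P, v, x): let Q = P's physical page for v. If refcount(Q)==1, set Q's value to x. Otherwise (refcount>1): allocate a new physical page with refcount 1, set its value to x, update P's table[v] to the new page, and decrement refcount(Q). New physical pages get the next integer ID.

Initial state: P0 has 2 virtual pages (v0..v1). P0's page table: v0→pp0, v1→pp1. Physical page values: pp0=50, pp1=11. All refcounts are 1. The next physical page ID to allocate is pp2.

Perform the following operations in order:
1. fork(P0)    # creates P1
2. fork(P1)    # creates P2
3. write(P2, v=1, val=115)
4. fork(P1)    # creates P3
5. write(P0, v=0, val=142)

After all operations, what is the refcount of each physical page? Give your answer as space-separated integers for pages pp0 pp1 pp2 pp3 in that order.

Op 1: fork(P0) -> P1. 2 ppages; refcounts: pp0:2 pp1:2
Op 2: fork(P1) -> P2. 2 ppages; refcounts: pp0:3 pp1:3
Op 3: write(P2, v1, 115). refcount(pp1)=3>1 -> COPY to pp2. 3 ppages; refcounts: pp0:3 pp1:2 pp2:1
Op 4: fork(P1) -> P3. 3 ppages; refcounts: pp0:4 pp1:3 pp2:1
Op 5: write(P0, v0, 142). refcount(pp0)=4>1 -> COPY to pp3. 4 ppages; refcounts: pp0:3 pp1:3 pp2:1 pp3:1

Answer: 3 3 1 1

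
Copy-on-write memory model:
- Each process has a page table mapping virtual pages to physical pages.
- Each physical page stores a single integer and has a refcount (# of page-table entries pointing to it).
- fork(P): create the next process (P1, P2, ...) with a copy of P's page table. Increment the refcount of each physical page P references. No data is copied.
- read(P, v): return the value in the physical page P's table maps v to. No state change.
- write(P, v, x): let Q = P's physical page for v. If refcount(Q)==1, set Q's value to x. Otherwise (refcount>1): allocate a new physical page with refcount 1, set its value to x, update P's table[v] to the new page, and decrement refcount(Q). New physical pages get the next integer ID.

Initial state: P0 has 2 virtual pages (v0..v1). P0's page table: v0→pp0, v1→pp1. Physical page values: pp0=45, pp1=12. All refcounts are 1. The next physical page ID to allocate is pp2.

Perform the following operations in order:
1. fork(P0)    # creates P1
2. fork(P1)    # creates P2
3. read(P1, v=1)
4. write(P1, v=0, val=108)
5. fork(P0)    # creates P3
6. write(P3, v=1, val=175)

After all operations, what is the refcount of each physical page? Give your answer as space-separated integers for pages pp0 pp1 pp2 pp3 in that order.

Op 1: fork(P0) -> P1. 2 ppages; refcounts: pp0:2 pp1:2
Op 2: fork(P1) -> P2. 2 ppages; refcounts: pp0:3 pp1:3
Op 3: read(P1, v1) -> 12. No state change.
Op 4: write(P1, v0, 108). refcount(pp0)=3>1 -> COPY to pp2. 3 ppages; refcounts: pp0:2 pp1:3 pp2:1
Op 5: fork(P0) -> P3. 3 ppages; refcounts: pp0:3 pp1:4 pp2:1
Op 6: write(P3, v1, 175). refcount(pp1)=4>1 -> COPY to pp3. 4 ppages; refcounts: pp0:3 pp1:3 pp2:1 pp3:1

Answer: 3 3 1 1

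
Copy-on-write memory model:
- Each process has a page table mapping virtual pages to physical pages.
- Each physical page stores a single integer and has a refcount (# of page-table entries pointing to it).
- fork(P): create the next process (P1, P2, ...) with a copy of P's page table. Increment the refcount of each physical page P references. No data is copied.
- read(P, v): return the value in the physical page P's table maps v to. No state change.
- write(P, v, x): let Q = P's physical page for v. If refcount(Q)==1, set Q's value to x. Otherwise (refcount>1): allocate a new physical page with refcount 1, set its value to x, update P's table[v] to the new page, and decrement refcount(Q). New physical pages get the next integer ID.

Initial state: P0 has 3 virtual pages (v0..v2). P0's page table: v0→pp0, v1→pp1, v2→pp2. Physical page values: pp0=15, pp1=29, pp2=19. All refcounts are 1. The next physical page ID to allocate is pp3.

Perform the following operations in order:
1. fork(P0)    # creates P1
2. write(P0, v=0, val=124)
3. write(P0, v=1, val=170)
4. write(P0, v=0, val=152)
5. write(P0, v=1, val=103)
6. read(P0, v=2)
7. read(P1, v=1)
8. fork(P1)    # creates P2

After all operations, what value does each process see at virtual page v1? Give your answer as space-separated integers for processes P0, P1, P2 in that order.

Answer: 103 29 29

Derivation:
Op 1: fork(P0) -> P1. 3 ppages; refcounts: pp0:2 pp1:2 pp2:2
Op 2: write(P0, v0, 124). refcount(pp0)=2>1 -> COPY to pp3. 4 ppages; refcounts: pp0:1 pp1:2 pp2:2 pp3:1
Op 3: write(P0, v1, 170). refcount(pp1)=2>1 -> COPY to pp4. 5 ppages; refcounts: pp0:1 pp1:1 pp2:2 pp3:1 pp4:1
Op 4: write(P0, v0, 152). refcount(pp3)=1 -> write in place. 5 ppages; refcounts: pp0:1 pp1:1 pp2:2 pp3:1 pp4:1
Op 5: write(P0, v1, 103). refcount(pp4)=1 -> write in place. 5 ppages; refcounts: pp0:1 pp1:1 pp2:2 pp3:1 pp4:1
Op 6: read(P0, v2) -> 19. No state change.
Op 7: read(P1, v1) -> 29. No state change.
Op 8: fork(P1) -> P2. 5 ppages; refcounts: pp0:2 pp1:2 pp2:3 pp3:1 pp4:1
P0: v1 -> pp4 = 103
P1: v1 -> pp1 = 29
P2: v1 -> pp1 = 29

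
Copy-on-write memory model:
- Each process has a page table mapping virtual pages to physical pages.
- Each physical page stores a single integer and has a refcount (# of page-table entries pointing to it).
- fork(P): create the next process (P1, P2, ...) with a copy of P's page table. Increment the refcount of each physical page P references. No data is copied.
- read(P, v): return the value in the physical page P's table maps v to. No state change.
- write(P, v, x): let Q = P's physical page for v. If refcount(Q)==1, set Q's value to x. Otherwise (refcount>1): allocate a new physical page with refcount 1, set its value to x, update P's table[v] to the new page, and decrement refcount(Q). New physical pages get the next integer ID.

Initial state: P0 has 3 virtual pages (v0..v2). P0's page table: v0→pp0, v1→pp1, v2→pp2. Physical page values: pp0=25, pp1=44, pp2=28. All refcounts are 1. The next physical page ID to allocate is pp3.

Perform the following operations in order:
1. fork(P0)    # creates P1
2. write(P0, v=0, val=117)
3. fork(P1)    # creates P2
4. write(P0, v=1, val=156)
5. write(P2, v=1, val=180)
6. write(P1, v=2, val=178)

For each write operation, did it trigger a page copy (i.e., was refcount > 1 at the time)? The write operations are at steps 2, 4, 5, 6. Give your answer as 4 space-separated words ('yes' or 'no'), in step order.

Op 1: fork(P0) -> P1. 3 ppages; refcounts: pp0:2 pp1:2 pp2:2
Op 2: write(P0, v0, 117). refcount(pp0)=2>1 -> COPY to pp3. 4 ppages; refcounts: pp0:1 pp1:2 pp2:2 pp3:1
Op 3: fork(P1) -> P2. 4 ppages; refcounts: pp0:2 pp1:3 pp2:3 pp3:1
Op 4: write(P0, v1, 156). refcount(pp1)=3>1 -> COPY to pp4. 5 ppages; refcounts: pp0:2 pp1:2 pp2:3 pp3:1 pp4:1
Op 5: write(P2, v1, 180). refcount(pp1)=2>1 -> COPY to pp5. 6 ppages; refcounts: pp0:2 pp1:1 pp2:3 pp3:1 pp4:1 pp5:1
Op 6: write(P1, v2, 178). refcount(pp2)=3>1 -> COPY to pp6. 7 ppages; refcounts: pp0:2 pp1:1 pp2:2 pp3:1 pp4:1 pp5:1 pp6:1

yes yes yes yes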